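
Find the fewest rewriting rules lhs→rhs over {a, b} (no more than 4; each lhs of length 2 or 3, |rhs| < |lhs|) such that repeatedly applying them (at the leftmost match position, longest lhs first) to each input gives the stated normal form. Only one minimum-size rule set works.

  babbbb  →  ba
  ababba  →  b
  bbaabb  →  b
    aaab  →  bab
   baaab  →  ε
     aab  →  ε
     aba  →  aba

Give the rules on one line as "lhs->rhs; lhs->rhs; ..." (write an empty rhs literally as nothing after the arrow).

  | babbbb => babb => ba
  | ababba => abaa => aa => b
  | bbaabb => aabb => bbb => b
  | aaab => bab

aa->b; baa->a; bb->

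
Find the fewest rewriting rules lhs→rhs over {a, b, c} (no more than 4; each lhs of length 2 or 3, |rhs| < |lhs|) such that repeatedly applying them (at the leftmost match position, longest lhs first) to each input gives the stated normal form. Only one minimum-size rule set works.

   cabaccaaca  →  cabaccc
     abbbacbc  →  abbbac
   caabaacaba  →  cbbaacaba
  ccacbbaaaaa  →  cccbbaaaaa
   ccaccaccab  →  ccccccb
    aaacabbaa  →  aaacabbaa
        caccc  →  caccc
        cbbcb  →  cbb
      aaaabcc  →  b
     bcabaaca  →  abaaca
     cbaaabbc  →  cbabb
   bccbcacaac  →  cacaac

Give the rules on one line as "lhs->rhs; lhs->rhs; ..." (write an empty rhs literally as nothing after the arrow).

  | cabaccaaca => cabaccaca => cabaccca => cabaccc
  | abbbacbc => abbbac
  | caabaacaba => cbbaacaba
  | ccacbbaaaaa => cccbbaaaaa

aab->bb; bc->; cca->cc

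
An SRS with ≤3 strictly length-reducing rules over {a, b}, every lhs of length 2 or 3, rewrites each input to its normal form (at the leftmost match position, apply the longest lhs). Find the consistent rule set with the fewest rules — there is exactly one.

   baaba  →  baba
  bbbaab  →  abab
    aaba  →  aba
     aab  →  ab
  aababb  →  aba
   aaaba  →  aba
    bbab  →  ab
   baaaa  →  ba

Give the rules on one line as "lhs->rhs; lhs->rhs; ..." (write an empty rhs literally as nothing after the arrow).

aa->a; bb->a

  | baaba => baba
  | bbbaab => abaab => abab
  | aaba => aba
  | aab => ab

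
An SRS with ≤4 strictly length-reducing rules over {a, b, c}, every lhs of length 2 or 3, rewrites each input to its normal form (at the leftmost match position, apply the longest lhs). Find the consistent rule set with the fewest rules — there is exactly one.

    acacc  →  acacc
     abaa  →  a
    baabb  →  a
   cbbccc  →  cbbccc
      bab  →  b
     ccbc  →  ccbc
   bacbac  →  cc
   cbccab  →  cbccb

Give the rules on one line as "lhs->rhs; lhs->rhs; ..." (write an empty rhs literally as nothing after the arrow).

  | acacc
  | abaa => baa => a
  | baabb => abb => a
  | cbbccc

ab->b; abb->a; ba->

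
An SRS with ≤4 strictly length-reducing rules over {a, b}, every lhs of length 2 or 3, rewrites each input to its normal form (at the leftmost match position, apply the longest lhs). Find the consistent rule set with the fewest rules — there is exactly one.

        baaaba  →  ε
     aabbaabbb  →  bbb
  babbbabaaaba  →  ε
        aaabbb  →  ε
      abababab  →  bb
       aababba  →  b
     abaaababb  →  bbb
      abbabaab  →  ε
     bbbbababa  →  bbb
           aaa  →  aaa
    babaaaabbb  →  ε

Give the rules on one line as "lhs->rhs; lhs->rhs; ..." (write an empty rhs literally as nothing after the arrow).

ab->; aba->b; ba->

  | baaaba => aaba => ab => ε
  | aabbaabbb => abaabbb => babbb => bbb
  | babbbabaaaba => bbbabaaaba => bbbaaaba => bbaaba => baba => ba => ε
  | aaabbb => aabb => ab => ε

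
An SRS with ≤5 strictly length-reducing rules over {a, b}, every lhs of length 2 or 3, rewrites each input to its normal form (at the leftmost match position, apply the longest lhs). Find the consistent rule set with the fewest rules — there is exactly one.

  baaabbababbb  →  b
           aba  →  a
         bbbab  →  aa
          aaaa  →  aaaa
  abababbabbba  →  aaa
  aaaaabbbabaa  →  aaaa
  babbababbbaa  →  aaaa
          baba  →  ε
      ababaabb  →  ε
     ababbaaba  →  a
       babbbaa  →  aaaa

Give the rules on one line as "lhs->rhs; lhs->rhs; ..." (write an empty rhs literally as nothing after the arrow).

ab->; ba->; bb->b; bbb->aa

  | baaabbababbb => aabbababbb => abababbb => ababbb => abbb => bb => b
  | aba => a
  | bbbab => aaab => aa
  | aaaa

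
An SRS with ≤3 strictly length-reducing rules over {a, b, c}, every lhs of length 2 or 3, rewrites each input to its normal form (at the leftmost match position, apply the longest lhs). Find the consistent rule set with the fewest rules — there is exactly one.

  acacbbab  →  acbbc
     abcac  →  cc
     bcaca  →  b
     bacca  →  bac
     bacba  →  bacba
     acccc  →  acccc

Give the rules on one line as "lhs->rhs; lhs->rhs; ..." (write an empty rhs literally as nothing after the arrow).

ab->c; ca->

  | acacbbab => acbbab => acbbc
  | abcac => ccac => cc
  | bcaca => bca => b
  | bacca => bac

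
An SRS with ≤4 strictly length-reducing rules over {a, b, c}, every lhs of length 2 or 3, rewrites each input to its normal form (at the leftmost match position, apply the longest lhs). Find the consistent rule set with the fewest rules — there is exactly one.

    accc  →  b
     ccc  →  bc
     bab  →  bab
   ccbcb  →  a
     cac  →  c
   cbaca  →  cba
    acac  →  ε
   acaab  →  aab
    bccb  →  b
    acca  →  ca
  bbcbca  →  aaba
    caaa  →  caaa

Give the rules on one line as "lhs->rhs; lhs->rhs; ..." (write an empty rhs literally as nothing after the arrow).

  | accc => cc => b
  | ccc => bc
  | bab
  | ccbcb => bbcb => abb => a

ac->; bb->; bbc->ab; cc->b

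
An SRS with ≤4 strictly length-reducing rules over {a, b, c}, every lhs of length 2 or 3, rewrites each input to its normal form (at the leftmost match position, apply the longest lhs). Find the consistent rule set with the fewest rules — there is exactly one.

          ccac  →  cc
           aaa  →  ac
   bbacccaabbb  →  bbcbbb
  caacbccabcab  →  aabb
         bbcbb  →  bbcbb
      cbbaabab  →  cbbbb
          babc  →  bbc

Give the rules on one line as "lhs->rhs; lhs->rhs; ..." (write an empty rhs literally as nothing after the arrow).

aaa->ac; ba->b; ca->; cbc->a

  | ccac => cc
  | aaa => ac
  | bbacccaabbb => bbcccaabbb => bbccabbb => bbcbbb
  | caacbccabcab => acbccabcab => aacabcab => aabcab => aabb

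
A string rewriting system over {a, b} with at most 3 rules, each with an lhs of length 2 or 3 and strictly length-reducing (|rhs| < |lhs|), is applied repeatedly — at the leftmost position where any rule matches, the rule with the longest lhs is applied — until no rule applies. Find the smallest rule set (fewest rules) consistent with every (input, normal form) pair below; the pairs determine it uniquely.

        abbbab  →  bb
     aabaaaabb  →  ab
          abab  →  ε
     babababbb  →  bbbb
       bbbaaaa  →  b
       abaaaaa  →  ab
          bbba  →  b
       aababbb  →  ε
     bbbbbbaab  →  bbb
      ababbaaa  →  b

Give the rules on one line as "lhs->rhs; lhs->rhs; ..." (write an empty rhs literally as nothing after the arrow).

abb->; ba->b; bba->

  | abbbab => bab => bb
  | aabaaaabb => aabaaabb => aabaabb => aababb => aabbb => ab
  | abab => abb => ε
  | babababbb => bbababbb => babbb => bbbb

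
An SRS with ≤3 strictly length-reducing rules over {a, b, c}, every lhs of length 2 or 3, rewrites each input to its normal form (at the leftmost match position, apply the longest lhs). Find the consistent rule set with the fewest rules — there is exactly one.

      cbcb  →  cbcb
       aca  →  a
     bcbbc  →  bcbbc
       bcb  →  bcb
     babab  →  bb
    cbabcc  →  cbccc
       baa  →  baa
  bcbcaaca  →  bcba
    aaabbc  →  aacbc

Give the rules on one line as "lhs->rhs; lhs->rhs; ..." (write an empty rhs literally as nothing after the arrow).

ab->c; ca->

  | cbcb
  | aca => a
  | bcbbc
  | bcb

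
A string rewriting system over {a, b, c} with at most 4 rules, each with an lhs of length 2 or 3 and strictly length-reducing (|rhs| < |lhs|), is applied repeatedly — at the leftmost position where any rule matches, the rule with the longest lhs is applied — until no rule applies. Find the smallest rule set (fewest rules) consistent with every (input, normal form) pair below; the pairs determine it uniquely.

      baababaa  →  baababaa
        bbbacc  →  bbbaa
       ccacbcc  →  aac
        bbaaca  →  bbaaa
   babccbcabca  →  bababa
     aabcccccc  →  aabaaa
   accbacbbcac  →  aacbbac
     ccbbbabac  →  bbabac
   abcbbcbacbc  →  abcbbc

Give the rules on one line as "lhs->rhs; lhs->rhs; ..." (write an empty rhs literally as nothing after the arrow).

  | baababaa
  | bbbacc => bbbaa
  | ccacbcc => aacbcc => aacba => aac
  | bbaaca => bbaaa

ca->a; cba->c; cc->a; ccb->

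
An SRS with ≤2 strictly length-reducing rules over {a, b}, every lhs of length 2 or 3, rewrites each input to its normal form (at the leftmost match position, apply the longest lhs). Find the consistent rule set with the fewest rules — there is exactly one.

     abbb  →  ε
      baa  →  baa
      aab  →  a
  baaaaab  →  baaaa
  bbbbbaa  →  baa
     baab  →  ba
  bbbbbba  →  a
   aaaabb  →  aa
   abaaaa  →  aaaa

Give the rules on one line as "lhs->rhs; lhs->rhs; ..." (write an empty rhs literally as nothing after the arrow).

  | abbb => bb => ε
  | baa
  | aab => a
  | baaaaab => baaaa

ab->; bb->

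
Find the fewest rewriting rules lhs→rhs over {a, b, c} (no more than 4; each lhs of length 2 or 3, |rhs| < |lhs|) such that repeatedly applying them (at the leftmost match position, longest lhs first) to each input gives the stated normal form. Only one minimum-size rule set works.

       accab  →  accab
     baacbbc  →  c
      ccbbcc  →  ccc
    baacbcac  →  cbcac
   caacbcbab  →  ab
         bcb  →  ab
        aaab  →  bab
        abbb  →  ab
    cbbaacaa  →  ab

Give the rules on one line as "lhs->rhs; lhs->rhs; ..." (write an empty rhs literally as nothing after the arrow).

aa->b; bb->; bcb->ab; cbb->

  | accab
  | baacbbc => bbcbbc => cbbc => c
  | ccbbcc => ccc
  | baacbcac => bbcbcac => cbcac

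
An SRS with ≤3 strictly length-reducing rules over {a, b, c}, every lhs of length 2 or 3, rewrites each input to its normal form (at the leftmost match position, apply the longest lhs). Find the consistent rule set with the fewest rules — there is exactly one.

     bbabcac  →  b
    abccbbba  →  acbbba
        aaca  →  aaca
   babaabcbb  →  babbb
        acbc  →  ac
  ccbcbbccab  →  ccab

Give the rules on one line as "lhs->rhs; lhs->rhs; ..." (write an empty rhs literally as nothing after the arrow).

baa->b; bc->

  | bbabcac => bbaac => bbc => b
  | abccbbba => acbbba
  | aaca
  | babaabcbb => babbcbb => babbb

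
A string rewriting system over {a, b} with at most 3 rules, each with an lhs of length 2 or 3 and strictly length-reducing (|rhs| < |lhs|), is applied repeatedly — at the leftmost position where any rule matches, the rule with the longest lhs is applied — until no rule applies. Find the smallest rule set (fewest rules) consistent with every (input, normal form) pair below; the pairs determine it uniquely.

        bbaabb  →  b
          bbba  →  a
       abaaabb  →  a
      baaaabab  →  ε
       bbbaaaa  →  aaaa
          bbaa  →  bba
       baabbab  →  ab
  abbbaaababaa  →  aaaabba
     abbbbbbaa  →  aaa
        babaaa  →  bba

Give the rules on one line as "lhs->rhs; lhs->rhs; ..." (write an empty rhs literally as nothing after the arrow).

  | bbaabb => bbabb => bbbb => b
  | bbba => a
  | abaaabb => abaabb => ababb => abbb => a
  | baaaabab => baaabab => baabab => babab => bbab => bbb => ε

baa->ba; bab->bb; bbb->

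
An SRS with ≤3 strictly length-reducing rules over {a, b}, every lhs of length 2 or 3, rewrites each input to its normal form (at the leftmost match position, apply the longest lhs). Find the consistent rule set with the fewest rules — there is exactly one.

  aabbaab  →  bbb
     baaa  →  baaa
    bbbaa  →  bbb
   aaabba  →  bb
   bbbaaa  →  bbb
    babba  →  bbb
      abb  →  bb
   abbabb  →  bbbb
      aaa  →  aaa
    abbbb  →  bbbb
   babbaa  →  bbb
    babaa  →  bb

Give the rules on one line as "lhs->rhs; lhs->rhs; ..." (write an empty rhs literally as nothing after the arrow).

ab->b; bba->bb

  | aabbaab => abbaab => bbaab => bbab => bbb
  | baaa
  | bbbaa => bbba => bbb
  | aaabba => aabba => abba => bba => bb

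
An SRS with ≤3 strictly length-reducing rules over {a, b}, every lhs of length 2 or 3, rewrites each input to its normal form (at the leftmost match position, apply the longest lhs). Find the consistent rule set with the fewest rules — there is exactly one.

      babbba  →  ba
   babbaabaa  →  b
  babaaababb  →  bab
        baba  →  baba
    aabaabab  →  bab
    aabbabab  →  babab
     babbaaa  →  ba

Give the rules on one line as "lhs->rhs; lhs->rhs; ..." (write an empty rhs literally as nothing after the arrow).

  | babbba => bba => ba
  | babbaabaa => baabaa => bbbaa => bbaa => baa => bb => b
  | babaaababb => babbababb => bababb => bab
  | baba

aa->b; abb->; bb->b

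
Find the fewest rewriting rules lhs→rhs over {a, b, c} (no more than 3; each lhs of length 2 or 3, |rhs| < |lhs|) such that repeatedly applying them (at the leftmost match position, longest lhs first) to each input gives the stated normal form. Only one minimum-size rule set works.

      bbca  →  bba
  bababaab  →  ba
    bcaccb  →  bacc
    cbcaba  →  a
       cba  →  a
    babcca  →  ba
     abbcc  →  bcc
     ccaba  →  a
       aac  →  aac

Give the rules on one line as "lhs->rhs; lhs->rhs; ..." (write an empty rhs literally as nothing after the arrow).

  | bbca => bba
  | bababaab => babaab => baab => ba
  | bcaccb => baccb => bacc
  | cbcaba => ccaba => caba => aba => a

ab->; ca->a; cb->c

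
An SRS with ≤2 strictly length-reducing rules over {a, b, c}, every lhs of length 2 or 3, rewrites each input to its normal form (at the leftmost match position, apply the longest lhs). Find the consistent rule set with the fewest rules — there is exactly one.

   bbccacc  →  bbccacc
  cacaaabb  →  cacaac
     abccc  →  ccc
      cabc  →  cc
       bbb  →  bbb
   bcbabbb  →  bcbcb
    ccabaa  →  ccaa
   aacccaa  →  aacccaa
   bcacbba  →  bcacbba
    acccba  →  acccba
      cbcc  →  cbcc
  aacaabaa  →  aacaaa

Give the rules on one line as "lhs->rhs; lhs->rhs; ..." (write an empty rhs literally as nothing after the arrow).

  | bbccacc
  | cacaaabb => cacaac
  | abccc => ccc
  | cabc => cc

ab->; abb->c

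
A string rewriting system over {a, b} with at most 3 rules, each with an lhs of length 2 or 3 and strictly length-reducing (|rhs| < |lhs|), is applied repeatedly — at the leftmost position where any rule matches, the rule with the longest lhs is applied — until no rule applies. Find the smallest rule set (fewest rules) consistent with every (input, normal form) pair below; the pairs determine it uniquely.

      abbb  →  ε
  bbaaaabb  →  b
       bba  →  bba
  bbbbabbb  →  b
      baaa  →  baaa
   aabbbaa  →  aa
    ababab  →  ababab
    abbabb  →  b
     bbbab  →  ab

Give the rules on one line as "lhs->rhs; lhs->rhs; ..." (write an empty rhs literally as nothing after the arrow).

abb->bb; bbb->

  | abbb => bbb => ε
  | bbaaaabb => bbaaabb => bbaabb => bbabb => bbbb => b
  | bba
  | bbbbabbb => babbb => bbbb => b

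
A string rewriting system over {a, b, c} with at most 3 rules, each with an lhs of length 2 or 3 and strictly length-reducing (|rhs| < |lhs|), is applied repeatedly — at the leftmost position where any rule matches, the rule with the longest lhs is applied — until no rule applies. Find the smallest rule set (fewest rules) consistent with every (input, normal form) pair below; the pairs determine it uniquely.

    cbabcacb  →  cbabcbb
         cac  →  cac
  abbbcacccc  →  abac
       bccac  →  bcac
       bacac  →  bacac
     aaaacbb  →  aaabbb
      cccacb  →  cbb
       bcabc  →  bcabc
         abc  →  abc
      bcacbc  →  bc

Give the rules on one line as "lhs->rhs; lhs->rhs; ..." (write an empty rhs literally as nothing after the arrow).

acb->bb; bbc->; cc->c

  | cbabcacb => cbabcbb
  | cac
  | abbbcacccc => abacccc => abaccc => abacc => abac
  | bccac => bcac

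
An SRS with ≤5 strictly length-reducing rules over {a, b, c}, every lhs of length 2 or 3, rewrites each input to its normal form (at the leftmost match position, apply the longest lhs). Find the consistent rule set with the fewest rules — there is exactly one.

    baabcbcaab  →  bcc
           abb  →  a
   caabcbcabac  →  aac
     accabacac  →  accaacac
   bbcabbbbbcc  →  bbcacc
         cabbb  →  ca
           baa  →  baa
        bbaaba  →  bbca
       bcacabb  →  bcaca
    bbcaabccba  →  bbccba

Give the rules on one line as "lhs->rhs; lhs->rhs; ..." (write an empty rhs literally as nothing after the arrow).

aab->c; ab->a; cbc->; ccc->c

  | baabcbcaab => bccbcaab => bcaab => bcc
  | abb => ab => a
  | caabcbcabac => cccbcabac => cbcabac => abac => aac
  | accabacac => accaacac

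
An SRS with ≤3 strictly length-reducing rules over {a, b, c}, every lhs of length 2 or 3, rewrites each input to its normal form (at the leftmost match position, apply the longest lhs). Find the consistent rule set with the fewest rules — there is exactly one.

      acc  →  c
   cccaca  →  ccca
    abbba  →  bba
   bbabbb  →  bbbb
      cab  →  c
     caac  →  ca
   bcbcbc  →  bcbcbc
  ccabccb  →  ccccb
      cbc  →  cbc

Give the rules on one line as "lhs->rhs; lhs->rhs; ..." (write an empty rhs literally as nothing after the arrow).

ab->; ac->

  | acc => c
  | cccaca => ccca
  | abbba => bba
  | bbabbb => bbbb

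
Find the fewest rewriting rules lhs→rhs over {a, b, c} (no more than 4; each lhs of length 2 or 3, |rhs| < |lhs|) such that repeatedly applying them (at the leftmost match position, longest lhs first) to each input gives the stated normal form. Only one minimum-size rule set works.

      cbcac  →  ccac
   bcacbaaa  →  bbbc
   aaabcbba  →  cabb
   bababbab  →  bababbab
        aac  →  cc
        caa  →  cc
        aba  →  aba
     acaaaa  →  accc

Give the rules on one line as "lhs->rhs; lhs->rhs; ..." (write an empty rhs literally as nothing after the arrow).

  | cbcac => ccac
  | bcacbaaa => bbcbaaa => bbcaaa => bbbaa => bbbc
  | aaabcbba => cabcbba => cabcba => cabca => cabb
  | bababbab

aa->c; bca->bb; cb->c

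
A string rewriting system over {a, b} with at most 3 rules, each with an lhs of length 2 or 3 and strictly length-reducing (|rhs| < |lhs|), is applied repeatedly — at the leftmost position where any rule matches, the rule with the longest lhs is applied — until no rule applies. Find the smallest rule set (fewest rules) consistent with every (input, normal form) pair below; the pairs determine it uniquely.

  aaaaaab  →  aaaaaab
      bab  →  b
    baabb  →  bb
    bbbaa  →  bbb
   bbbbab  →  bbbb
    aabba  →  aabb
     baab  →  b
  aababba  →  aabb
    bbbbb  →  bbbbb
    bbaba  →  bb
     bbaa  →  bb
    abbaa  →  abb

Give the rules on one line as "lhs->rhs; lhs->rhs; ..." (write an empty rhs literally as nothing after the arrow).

  | aaaaaab
  | bab => b
  | baabb => babb => bb
  | bbbaa => bbba => bbb

ba->b; bab->b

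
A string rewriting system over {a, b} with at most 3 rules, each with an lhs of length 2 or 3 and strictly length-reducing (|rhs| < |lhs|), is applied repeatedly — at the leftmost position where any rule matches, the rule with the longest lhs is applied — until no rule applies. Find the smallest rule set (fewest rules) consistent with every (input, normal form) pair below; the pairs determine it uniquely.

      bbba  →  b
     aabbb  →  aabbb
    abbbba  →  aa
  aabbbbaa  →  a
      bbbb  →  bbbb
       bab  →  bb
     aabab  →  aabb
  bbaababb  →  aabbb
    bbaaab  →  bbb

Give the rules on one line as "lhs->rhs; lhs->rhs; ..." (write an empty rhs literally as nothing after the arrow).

aaa->bb; ba->b; bba->a

  | bbba => ba => b
  | aabbb
  | abbbba => abba => aa
  | aabbbbaa => aabbaa => aaaa => bba => a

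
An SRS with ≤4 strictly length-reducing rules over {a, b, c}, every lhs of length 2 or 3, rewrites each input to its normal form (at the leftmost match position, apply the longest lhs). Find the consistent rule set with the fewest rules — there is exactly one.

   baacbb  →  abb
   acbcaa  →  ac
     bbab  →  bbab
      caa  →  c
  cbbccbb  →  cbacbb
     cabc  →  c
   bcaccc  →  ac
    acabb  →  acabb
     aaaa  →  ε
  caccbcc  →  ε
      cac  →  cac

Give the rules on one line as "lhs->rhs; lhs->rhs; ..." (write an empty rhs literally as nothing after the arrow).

aa->; bc->a; bca->a; cc->

  | baacbb => bcbb => abb
  | acbcaa => acaa => ac
  | bbab
  | caa => c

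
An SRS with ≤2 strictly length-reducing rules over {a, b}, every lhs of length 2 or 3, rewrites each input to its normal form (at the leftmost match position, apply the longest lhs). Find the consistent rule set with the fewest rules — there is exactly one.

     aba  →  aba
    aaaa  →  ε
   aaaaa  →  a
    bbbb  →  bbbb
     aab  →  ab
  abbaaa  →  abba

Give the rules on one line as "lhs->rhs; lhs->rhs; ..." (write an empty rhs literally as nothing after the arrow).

  | aba
  | aaaa => aa => ε
  | aaaaa => aaa => a
  | bbbb

aa->; aab->ab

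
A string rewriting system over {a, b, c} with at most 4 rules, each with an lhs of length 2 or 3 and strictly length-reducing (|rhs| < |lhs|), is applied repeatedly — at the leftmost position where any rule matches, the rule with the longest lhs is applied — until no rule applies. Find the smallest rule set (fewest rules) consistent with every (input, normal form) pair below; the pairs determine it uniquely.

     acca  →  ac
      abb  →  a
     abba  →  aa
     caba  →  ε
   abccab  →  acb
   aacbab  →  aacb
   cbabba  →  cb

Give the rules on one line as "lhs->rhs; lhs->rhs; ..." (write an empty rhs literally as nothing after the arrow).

  | acca => ac
  | abb => ab => a
  | abba => aba => aa
  | caba => ba => ε

ab->a; ba->; ca->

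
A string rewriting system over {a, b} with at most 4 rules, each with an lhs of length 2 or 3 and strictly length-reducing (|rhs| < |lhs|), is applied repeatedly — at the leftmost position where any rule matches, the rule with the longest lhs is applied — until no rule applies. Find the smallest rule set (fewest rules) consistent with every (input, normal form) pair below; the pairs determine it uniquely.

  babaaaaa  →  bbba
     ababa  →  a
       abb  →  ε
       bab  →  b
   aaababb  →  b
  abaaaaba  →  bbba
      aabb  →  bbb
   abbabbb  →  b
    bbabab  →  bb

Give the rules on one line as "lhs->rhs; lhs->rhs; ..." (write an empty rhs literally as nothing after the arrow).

aa->b; ab->; abb->

  | babaaaaa => baaaaa => bbaaa => bbba
  | ababa => aba => a
  | abb => ε
  | bab => b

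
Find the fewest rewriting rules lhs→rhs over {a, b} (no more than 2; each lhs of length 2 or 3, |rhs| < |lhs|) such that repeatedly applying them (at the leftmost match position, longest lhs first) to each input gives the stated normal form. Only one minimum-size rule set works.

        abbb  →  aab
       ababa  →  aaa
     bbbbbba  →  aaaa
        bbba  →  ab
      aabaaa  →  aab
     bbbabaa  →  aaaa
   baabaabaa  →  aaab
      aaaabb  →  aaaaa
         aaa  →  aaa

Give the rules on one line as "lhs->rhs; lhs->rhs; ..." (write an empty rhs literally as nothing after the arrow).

  | abbb => aab
  | ababa => abba => aaa
  | bbbbbba => abbbba => aabba => aaaa
  | bbba => aba => ab

ba->b; bb->a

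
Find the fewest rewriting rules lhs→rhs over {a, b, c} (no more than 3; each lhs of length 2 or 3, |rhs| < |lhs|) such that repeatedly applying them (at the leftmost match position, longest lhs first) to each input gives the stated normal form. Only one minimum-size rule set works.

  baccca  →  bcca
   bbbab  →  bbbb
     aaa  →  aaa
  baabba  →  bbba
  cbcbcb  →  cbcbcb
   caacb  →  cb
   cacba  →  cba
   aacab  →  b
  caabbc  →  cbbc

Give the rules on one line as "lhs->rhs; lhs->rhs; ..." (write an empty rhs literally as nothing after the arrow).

ab->b; ac->

  | baccca => bcca
  | bbbab => bbbb
  | aaa
  | baabba => babba => bbba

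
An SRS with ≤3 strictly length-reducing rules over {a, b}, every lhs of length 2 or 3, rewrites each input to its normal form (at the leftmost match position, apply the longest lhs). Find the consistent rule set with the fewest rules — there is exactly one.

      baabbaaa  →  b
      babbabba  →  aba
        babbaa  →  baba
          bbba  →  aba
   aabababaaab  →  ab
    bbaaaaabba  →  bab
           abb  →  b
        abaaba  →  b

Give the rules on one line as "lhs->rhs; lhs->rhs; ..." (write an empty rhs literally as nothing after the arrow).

  | baabbaaa => bbbbaaa => abbaaa => abaa => abb => aa => b
  | babbabba => babbba => baaba => bbba => aba
  | babbaa => baba
  | bbba => aba

aa->b; bb->a; bba->b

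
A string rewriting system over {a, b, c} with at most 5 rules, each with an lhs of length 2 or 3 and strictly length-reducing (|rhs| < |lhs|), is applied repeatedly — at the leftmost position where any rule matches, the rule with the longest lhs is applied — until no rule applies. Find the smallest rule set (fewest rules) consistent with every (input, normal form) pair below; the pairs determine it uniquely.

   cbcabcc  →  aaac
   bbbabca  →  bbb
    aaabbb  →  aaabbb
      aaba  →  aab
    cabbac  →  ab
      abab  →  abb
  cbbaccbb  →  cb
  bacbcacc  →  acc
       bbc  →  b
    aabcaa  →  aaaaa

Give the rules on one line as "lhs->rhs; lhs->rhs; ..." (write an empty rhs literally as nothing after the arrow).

  | cbcabcc => caabcc => aabcc => aaac
  | bbbabca => bbbbca => bbbaa => bbba => bbb
  | aaabbb
  | aaba => aab

ba->b; bc->a; bcb->; ca->a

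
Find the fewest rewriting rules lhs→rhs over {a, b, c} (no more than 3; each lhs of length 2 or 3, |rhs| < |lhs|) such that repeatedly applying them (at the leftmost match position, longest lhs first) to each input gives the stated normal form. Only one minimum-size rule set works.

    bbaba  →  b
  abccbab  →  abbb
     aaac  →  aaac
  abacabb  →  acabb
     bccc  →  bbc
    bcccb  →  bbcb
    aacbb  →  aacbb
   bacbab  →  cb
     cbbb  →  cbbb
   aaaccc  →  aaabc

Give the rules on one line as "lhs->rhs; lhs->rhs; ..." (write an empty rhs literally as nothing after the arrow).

ba->; cc->b

  | bbaba => bba => b
  | abccbab => abbbab => abbb
  | aaac
  | abacabb => acabb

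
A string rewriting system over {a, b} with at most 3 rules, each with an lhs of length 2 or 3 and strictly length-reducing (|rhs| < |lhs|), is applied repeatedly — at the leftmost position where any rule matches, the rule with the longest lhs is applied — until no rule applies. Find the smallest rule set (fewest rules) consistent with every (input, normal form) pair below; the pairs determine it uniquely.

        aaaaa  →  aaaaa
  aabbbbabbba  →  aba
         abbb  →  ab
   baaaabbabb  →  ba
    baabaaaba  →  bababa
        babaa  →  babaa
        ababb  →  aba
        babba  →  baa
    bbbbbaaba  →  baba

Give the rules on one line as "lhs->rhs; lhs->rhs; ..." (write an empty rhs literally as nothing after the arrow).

  | aaaaa
  | aabbbbabbba => abbbbabbba => abbabbba => aabbba => abbba => aba
  | abbb => ab
  | baaaabbabb => baaabbabb => baabbabb => babbabb => baabb => babb => ba

aab->ab; bb->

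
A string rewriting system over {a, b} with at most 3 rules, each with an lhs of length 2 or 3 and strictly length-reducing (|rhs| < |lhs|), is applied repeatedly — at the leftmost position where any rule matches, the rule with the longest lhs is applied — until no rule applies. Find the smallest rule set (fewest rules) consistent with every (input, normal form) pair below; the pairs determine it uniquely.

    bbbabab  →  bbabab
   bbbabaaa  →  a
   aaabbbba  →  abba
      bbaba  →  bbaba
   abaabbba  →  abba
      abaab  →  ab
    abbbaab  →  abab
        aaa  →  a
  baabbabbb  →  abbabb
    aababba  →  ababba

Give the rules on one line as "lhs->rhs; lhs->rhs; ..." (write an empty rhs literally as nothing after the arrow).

  | bbbabab => bbabab
  | bbbabaaa => bbabaaa => bbaaa => baa => a
  | aaabbbba => aabbbba => abbbba => abbba => abba
  | bbaba

aa->a; baa->a; bbb->bb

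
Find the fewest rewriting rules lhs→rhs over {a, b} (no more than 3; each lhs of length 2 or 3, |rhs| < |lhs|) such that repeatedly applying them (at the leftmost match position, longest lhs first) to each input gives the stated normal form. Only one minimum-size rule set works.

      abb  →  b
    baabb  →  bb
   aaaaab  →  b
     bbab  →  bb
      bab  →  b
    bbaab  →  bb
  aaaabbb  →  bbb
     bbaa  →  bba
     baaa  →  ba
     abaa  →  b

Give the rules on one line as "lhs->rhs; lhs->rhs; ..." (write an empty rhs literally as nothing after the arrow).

aa->b; ab->; baa->ba

  | abb => b
  | baabb => babb => bb
  | aaaaab => baaab => baab => bab => b
  | bbab => bb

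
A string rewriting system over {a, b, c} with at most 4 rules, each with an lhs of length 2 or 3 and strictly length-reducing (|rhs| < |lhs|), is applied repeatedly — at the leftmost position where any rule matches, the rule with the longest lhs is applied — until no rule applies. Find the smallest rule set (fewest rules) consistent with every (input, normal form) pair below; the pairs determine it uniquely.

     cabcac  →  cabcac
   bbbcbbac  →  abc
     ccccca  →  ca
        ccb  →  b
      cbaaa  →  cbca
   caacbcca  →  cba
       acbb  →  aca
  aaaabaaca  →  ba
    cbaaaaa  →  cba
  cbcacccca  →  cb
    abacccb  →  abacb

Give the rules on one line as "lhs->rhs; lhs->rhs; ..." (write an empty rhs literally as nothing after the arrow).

aa->c; bb->a; cc->

  | cabcac
  | bbbcbbac => abcbbac => abcaac => abccc => abc
  | ccccca => ccca => ca
  | ccb => b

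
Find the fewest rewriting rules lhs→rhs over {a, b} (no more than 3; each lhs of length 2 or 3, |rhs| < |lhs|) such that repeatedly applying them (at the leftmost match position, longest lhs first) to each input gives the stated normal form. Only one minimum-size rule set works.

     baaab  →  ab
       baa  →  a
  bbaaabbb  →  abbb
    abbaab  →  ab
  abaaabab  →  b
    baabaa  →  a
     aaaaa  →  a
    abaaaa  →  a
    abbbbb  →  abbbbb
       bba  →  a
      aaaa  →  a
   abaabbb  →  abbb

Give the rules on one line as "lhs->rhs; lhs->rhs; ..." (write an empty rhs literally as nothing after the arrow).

aa->a; aba->; ba->a

  | baaab => aaab => aab => ab
  | baa => aa => a
  | bbaaabbb => baaabbb => aaabbb => aabbb => abbb
  | abbaab => abaab => ab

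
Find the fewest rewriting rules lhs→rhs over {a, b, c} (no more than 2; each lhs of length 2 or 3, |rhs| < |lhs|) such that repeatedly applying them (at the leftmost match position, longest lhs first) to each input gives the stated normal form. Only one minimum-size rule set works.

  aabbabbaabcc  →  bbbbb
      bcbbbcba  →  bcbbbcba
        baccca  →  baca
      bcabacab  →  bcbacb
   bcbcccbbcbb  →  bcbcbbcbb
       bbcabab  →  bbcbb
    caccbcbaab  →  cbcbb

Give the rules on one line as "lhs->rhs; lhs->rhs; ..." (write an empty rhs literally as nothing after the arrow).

  | aabbabbaabcc => abbabbaabcc => bbabbaabcc => bbbbaabcc => bbbbabcc => bbbbbcc => bbbbb
  | bcbbbcba
  | baccca => baca
  | bcabacab => bcbacab => bcbacb

ab->b; cc->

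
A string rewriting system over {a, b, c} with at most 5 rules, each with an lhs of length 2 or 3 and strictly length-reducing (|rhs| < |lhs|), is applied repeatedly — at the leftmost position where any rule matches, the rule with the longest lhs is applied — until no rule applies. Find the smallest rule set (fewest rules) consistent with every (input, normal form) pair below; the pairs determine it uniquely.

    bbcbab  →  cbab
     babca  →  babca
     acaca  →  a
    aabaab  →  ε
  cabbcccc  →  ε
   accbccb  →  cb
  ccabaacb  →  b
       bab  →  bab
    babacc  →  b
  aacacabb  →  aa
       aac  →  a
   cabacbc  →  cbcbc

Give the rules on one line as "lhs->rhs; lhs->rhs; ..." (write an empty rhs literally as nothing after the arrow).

  | bbcbab => cbab
  | babca
  | acaca => aca => a
  | aabaab => abab => bb => ε

aba->b; ac->; bb->; cc->b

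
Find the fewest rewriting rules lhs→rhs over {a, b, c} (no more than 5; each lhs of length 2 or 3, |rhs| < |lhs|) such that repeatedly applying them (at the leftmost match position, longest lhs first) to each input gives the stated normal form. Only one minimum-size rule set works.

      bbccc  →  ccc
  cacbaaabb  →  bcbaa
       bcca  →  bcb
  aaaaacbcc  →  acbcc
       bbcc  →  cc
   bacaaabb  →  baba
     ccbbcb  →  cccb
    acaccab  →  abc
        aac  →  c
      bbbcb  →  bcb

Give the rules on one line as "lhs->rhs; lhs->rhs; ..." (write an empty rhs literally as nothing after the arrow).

aac->c; abb->; bb->; ca->b

  | bbccc => ccc
  | cacbaaabb => bcbaaabb => bcbaa
  | bcca => bcb
  | aaaaacbcc => aaacbcc => acbcc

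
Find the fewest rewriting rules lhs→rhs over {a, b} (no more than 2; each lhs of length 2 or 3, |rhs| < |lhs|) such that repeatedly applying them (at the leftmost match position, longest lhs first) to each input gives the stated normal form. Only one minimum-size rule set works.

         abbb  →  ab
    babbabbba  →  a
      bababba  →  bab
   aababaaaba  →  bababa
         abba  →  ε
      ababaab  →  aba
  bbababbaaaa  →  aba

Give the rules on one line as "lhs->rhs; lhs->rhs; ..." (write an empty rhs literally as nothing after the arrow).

aa->; bb->

  | abbb => ab
  | babbabbba => baabbba => bbbba => bba => a
  | bababba => babaa => bab
  | aababaaaba => babaaaba => bababa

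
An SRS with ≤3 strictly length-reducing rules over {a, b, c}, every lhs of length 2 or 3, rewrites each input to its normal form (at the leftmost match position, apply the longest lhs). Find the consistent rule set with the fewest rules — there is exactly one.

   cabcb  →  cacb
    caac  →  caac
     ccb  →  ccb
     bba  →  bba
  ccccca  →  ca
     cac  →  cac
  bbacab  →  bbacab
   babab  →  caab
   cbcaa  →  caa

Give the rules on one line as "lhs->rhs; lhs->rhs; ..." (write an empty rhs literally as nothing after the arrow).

  | cabcb => cacb
  | caac
  | ccb
  | bba

bab->ca; bc->c; cca->ca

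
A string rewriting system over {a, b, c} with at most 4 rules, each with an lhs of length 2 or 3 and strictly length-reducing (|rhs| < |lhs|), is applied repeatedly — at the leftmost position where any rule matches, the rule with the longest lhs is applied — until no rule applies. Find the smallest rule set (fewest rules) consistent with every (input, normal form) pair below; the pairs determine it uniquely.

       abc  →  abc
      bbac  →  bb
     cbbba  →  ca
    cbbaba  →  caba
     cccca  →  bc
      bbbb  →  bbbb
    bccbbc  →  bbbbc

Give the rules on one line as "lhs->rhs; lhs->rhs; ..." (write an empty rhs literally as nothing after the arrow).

  | abc
  | bbac => bcc => bb
  | cbbba => cbba => cba => ca
  | cbbaba => cbaba => caba

bba->bc; cb->c; cc->b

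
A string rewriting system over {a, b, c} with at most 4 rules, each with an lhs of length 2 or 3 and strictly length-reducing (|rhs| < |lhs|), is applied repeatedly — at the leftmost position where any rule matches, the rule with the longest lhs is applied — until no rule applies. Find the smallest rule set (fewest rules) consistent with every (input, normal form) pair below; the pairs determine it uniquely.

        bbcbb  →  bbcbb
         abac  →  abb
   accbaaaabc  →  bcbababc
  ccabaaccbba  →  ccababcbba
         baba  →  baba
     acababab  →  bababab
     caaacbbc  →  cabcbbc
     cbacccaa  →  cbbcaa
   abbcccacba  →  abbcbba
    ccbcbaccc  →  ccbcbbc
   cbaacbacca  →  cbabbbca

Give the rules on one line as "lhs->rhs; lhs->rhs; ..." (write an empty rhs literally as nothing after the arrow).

  | bbcbb
  | abac => abb
  | accbaaaabc => bcbaaaabc => bcbababc
  | ccabaaccbba => ccababcbba

aaa->ab; ac->b; bcc->bc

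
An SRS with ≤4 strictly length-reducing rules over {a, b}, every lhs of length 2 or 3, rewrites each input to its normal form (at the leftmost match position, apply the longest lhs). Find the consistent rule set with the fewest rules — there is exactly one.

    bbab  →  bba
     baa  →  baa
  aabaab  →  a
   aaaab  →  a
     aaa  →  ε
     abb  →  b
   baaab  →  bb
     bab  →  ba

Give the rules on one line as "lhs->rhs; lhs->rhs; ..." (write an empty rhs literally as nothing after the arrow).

aaa->; ab->a; abb->b

  | bbab => bba
  | baa
  | aabaab => aaaab => ab => a
  | aaaab => ab => a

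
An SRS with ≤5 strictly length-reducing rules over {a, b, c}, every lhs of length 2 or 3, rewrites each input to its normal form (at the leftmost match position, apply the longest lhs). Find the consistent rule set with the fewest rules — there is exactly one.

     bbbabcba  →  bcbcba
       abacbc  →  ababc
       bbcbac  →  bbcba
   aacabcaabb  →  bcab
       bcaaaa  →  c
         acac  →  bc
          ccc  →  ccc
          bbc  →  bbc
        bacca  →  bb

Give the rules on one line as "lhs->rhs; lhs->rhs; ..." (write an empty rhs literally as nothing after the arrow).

  | bbbabcba => bcbcba
  | abacbc => ababc
  | bbcbac => bbcba
  | aacabcaabb => bcabcaabb => bcabcbbb => bcabbab => bcacb => bcab

aa->b; ac->a; bba->c; cbb->ba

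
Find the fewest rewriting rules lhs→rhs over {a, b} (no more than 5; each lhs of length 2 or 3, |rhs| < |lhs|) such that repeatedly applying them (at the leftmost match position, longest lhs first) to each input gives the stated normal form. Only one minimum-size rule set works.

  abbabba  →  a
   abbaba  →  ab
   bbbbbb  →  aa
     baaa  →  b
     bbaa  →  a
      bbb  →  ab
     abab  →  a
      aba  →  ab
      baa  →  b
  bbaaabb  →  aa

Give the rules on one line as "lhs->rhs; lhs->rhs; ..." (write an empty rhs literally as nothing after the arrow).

ba->b; bb->; bba->; bbb->ab

  | abbabba => abba => a
  | abbaba => aba => ab
  | bbbbbb => abbbb => aabb => aa
  | baaa => baa => ba => b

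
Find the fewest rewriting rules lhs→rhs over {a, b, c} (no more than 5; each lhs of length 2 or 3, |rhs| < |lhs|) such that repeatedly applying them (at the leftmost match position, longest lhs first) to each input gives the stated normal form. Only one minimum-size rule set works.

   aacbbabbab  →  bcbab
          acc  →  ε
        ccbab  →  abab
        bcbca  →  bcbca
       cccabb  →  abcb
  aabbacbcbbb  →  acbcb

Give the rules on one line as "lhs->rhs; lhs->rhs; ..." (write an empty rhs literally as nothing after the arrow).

  | aacbbabbab => cbbabbab => cabbab => bcbab
  | acc => aa => ε
  | ccbab => abab
  | bcbca

aa->; bb->; cab->bc; cc->a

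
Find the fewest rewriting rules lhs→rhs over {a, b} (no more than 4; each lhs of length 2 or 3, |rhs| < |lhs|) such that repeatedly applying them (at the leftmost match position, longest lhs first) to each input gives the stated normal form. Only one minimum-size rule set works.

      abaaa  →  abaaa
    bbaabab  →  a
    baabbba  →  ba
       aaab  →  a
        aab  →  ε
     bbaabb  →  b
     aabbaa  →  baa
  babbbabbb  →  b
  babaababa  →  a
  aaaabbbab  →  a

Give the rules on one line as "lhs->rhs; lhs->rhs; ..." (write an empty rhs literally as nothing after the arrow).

  | abaaa
  | bbaabab => baabab => bab => a
  | baabbba => bbba => bba => ba
  | aaab => a

aab->; bab->a; bb->b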